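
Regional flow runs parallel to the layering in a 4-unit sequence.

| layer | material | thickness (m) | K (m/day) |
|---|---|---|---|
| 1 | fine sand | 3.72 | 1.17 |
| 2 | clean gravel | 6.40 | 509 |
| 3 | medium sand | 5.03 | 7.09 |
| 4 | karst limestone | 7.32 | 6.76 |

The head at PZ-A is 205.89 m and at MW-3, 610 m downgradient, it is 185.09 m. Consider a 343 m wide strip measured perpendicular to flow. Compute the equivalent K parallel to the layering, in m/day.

Flow is parallel to layering, so each bed carries its own Darcy discharge and the transmissivities add.
Σ(K_i·b_i) = 1.17×3.72 + 509×6.40 + 7.09×5.03 + 6.76×7.32 = 3347 m²/day.
Total thickness b = 22.47 m, so K_eq = Σ(K_i·b_i)/b = 149.0 m/day.

149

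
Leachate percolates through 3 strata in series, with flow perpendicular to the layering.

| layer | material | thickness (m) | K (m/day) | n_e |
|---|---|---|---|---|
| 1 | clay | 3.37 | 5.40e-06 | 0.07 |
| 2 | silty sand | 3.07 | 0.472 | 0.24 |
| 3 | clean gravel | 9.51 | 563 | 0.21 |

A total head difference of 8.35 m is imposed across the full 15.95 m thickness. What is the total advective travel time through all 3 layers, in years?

With flow normal to the layers, continuity requires the same specific discharge q through every layer.
Σ(b_i/K_i) = 3.37/5.40e-06 + 3.07/0.472 + 9.51/563 = 6.241e+05 d.
q = Δh / Σ(b_i/K_i) = 8.35 / 6.241e+05 = 1.338e-05 m/day.
In each layer the seepage velocity is v_i = q/n_i, so the layer transit time is t_i = b_i·n_i / q:
  layer 1 (clay): t_1 = 3.37 × 0.07 / 1.338e-05 = 17631 d
  layer 2 (silty sand): t_2 = 3.07 × 0.24 / 1.338e-05 = 55069 d
  layer 3 (clean gravel): t_3 = 9.51 × 0.21 / 1.338e-05 = 1.493e+05 d
Total t = Σ t_i = 2.220e+05 days = 607.7 years.

608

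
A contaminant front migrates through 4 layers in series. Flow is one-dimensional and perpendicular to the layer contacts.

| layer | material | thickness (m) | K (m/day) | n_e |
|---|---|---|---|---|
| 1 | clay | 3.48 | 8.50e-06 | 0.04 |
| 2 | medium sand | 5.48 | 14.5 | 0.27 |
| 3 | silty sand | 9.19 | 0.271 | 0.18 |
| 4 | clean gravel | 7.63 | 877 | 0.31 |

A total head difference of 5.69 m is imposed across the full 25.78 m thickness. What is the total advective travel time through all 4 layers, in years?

With flow normal to the layers, continuity requires the same specific discharge q through every layer.
Σ(b_i/K_i) = 3.48/8.50e-06 + 5.48/14.5 + 9.19/0.271 + 7.63/877 = 4.094e+05 d.
q = Δh / Σ(b_i/K_i) = 5.69 / 4.094e+05 = 1.390e-05 m/day.
In each layer the seepage velocity is v_i = q/n_i, so the layer transit time is t_i = b_i·n_i / q:
  layer 1 (clay): t_1 = 3.48 × 0.04 / 1.390e-05 = 10017 d
  layer 2 (medium sand): t_2 = 5.48 × 0.27 / 1.390e-05 = 1.065e+05 d
  layer 3 (silty sand): t_3 = 9.19 × 0.18 / 1.390e-05 = 1.190e+05 d
  layer 4 (clean gravel): t_4 = 7.63 × 0.31 / 1.390e-05 = 1.702e+05 d
Total t = Σ t_i = 4.057e+05 days = 1111 years.

1110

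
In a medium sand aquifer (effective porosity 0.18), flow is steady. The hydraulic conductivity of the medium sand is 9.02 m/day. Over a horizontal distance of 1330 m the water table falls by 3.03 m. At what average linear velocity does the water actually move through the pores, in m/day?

Hydraulic gradient i = Δh / L = 3.03 / 1330 = 0.002278.
Darcy flux q = K · i = 9.020 × 0.002278 = 0.02055 m/day.
Seepage velocity v = q / n_e = 0.02055 / 0.18 = 0.1142 m/day.

0.114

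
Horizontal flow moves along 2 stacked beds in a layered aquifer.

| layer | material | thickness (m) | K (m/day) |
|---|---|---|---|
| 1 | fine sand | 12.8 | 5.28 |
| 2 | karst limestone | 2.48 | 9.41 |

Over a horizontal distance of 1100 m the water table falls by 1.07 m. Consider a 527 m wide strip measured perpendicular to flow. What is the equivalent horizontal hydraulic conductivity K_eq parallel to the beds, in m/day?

5.95

Flow is parallel to layering, so each bed carries its own Darcy discharge and the transmissivities add.
Σ(K_i·b_i) = 5.28×12.8 + 9.41×2.48 = 90.92 m²/day.
Total thickness b = 15.28 m, so K_eq = Σ(K_i·b_i)/b = 5.950 m/day.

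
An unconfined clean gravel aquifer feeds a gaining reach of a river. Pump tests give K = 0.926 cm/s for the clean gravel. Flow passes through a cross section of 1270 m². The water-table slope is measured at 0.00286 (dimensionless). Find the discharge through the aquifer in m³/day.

2910

Convert K: 0.926 cm/s × 864 = 800.1 m/day.
Hydraulic gradient i = 0.00286.
Darcy's law: Q = K · A · i = 800.1 × 1270 × 0.002860 = 2906 m³/day.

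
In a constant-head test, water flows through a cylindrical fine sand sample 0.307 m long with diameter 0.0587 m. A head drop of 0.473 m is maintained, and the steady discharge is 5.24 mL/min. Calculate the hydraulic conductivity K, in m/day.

1.81

Cross-sectional area A = π·(d/2)² = π × (0.0587/2)² = 0.002706 m².
Convert discharge: 5.24 mL/min = 8.733e-08 m³/s.
Darcy's law rearranged: K = Q·L / (A·Δh) = 8.733e-08 × 0.307 / (0.002706 × 0.473) = 2.095e-05 m/s = 1.810 m/day.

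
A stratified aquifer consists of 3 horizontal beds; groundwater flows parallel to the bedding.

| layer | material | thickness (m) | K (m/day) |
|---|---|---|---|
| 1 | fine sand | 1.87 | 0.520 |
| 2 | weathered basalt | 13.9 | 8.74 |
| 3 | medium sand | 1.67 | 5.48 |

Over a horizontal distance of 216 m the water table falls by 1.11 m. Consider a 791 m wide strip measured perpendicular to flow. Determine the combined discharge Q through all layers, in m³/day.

535

Flow is parallel to layering, so each bed carries its own Darcy discharge and the transmissivities add.
Σ(K_i·b_i) = 0.520×1.87 + 8.74×13.9 + 5.48×1.67 = 131.6 m²/day.
Hydraulic gradient i = Δh / L = 1.11 / 216 = 0.005139.
Q = Σ(K_i·b_i) · W · i = 131.6 × 791 × 0.005139 = 535.0 m³/day.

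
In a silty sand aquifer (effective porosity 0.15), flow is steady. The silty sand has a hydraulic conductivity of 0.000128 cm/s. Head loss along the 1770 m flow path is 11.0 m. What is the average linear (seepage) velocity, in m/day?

Convert K: 0.000128 cm/s × 864 = 0.1106 m/day.
Hydraulic gradient i = Δh / L = 11.0 / 1770 = 0.006215.
Darcy flux q = K · i = 0.1106 × 0.006215 = 0.0006873 m/day.
Seepage velocity v = q / n_e = 0.0006873 / 0.15 = 0.004582 m/day.

0.00458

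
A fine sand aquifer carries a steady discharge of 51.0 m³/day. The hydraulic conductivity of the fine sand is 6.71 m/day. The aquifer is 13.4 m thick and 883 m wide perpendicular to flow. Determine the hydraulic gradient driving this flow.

Cross-sectional area A = 883 × 13.4 = 11832 m².
From Q = K·A·i, i = Q / (K·A) = 51.0 / (6.710 × 11832) = 0.0006424.

0.000642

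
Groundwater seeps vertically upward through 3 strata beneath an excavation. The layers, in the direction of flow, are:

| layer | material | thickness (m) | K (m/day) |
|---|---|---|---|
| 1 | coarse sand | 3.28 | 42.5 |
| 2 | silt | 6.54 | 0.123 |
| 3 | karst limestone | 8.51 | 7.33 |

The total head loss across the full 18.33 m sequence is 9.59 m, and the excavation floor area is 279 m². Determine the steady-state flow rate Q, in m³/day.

49.2

Flow is perpendicular to layering, so the layers act in series and the equivalent K is the thickness-weighted harmonic mean.
Total thickness L = 3.28 + 6.54 + 8.51 = 18.33 m.
Σ(b_i/K_i) = 3.28/42.5 + 6.54/0.123 + 8.51/7.33 = 54.41 d.
K_eq = L / Σ(b_i/K_i) = 18.33 / 54.41 = 0.3369 m/day.
Q = K_eq · A · (Δh/L) = 0.3369 × 279 × (9.59/18.33) = 49.18 m³/day.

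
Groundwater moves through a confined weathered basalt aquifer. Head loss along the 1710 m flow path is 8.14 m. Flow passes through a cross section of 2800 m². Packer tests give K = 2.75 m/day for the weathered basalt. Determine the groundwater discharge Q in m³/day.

36.7

Hydraulic gradient i = Δh / L = 8.14 / 1710 = 0.004760.
Darcy's law: Q = K · A · i = 2.750 × 2800 × 0.004760 = 36.65 m³/day.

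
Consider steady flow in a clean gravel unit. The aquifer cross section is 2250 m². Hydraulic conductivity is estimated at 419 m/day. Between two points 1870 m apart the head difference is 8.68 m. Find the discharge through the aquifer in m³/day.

Hydraulic gradient i = Δh / L = 8.68 / 1870 = 0.004642.
Darcy's law: Q = K · A · i = 419.0 × 2250 × 0.004642 = 4376 m³/day.

4380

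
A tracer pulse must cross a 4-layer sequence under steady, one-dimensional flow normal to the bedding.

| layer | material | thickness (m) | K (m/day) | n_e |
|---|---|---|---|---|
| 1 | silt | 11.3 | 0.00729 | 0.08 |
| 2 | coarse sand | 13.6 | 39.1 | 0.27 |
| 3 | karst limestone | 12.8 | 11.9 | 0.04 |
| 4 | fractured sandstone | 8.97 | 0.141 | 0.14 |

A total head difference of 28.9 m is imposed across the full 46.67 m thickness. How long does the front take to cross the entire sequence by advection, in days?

355

With flow normal to the layers, continuity requires the same specific discharge q through every layer.
Σ(b_i/K_i) = 11.3/0.00729 + 13.6/39.1 + 12.8/11.9 + 8.97/0.141 = 1615 d.
q = Δh / Σ(b_i/K_i) = 28.9 / 1615 = 0.01789 m/day.
In each layer the seepage velocity is v_i = q/n_i, so the layer transit time is t_i = b_i·n_i / q:
  layer 1 (silt): t_1 = 11.3 × 0.08 / 0.01789 = 50.52 d
  layer 2 (coarse sand): t_2 = 13.6 × 0.27 / 0.01789 = 205.2 d
  layer 3 (karst limestone): t_3 = 12.8 × 0.04 / 0.01789 = 28.61 d
  layer 4 (fractured sandstone): t_4 = 8.97 × 0.14 / 0.01789 = 70.18 d
Total t = Σ t_i = 354.5 days.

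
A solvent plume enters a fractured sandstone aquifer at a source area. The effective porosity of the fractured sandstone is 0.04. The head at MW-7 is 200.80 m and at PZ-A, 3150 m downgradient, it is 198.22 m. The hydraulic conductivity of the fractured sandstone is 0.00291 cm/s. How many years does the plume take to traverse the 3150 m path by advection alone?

168

Convert K: 0.00291 cm/s × 864 = 2.514 m/day.
Hydraulic gradient i = (200.80 − 198.22) / 3150 = 2.58 / 3150 = 0.0008190.
Darcy flux q = K · i = 2.514 × 0.0008190 = 0.002059 m/day.
Seepage velocity v = q / n_e = 0.002059 / 0.04 = 0.05148 m/day.
Travel time t = L / v = 3150 / 0.05148 = 61186 days = 167.5 years.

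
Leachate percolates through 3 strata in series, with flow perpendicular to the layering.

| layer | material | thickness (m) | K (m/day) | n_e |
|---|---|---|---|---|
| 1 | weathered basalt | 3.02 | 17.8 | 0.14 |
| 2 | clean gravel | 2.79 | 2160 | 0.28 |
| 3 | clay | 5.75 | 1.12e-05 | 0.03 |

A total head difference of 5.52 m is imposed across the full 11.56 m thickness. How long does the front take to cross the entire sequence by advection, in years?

351

With flow normal to the layers, continuity requires the same specific discharge q through every layer.
Σ(b_i/K_i) = 3.02/17.8 + 2.79/2160 + 5.75/1.12e-05 = 5.134e+05 d.
q = Δh / Σ(b_i/K_i) = 5.52 / 5.134e+05 = 1.075e-05 m/day.
In each layer the seepage velocity is v_i = q/n_i, so the layer transit time is t_i = b_i·n_i / q:
  layer 1 (weathered basalt): t_1 = 3.02 × 0.14 / 1.075e-05 = 39323 d
  layer 2 (clean gravel): t_2 = 2.79 × 0.28 / 1.075e-05 = 72656 d
  layer 3 (clay): t_3 = 5.75 × 0.03 / 1.075e-05 = 16044 d
Total t = Σ t_i = 1.280e+05 days = 350.5 years.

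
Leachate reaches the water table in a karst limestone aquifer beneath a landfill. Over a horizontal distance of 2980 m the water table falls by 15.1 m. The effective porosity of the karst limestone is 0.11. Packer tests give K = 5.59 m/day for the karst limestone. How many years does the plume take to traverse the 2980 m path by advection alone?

31.7

Hydraulic gradient i = Δh / L = 15.1 / 2980 = 0.005067.
Darcy flux q = K · i = 5.590 × 0.005067 = 0.02833 m/day.
Seepage velocity v = q / n_e = 0.02833 / 0.11 = 0.2575 m/day.
Travel time t = L / v = 2980 / 0.2575 = 11573 days = 31.68 years.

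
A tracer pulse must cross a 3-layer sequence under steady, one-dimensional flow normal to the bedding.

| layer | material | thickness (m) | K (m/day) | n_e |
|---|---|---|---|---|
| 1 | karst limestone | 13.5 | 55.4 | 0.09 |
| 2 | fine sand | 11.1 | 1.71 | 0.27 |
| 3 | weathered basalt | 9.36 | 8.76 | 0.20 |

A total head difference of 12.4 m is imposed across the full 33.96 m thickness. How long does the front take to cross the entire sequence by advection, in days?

With flow normal to the layers, continuity requires the same specific discharge q through every layer.
Σ(b_i/K_i) = 13.5/55.4 + 11.1/1.71 + 9.36/8.76 = 7.803 d.
q = Δh / Σ(b_i/K_i) = 12.4 / 7.803 = 1.589 m/day.
In each layer the seepage velocity is v_i = q/n_i, so the layer transit time is t_i = b_i·n_i / q:
  layer 1 (karst limestone): t_1 = 13.5 × 0.09 / 1.589 = 0.7646 d
  layer 2 (fine sand): t_2 = 11.1 × 0.27 / 1.589 = 1.886 d
  layer 3 (weathered basalt): t_3 = 9.36 × 0.20 / 1.589 = 1.178 d
Total t = Σ t_i = 3.829 days.

3.83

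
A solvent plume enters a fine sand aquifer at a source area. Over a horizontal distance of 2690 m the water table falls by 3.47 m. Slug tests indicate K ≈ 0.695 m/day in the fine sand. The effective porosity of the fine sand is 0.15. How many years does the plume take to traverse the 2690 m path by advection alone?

1230

Hydraulic gradient i = Δh / L = 3.47 / 2690 = 0.001290.
Darcy flux q = K · i = 0.6950 × 0.001290 = 0.0008965 m/day.
Seepage velocity v = q / n_e = 0.0008965 / 0.15 = 0.005977 m/day.
Travel time t = L / v = 2690 / 0.005977 = 4.501e+05 days = 1232 years.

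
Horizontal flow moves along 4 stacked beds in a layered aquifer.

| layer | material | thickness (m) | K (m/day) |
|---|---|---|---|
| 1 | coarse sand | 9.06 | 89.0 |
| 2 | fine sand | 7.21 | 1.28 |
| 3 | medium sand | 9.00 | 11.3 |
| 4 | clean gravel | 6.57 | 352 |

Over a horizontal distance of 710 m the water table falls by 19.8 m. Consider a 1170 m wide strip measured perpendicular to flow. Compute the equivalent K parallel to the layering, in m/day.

101

Flow is parallel to layering, so each bed carries its own Darcy discharge and the transmissivities add.
Σ(K_i·b_i) = 89.0×9.06 + 1.28×7.21 + 11.3×9.00 + 352×6.57 = 3230 m²/day.
Total thickness b = 31.84 m, so K_eq = Σ(K_i·b_i)/b = 101.4 m/day.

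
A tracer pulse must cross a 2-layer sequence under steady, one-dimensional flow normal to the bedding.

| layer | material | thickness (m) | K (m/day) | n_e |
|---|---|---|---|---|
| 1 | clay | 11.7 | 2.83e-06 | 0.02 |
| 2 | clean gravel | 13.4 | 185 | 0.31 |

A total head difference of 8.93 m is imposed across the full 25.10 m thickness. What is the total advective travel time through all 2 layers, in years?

5560

With flow normal to the layers, continuity requires the same specific discharge q through every layer.
Σ(b_i/K_i) = 11.7/2.83e-06 + 13.4/185 = 4.134e+06 d.
q = Δh / Σ(b_i/K_i) = 8.93 / 4.134e+06 = 2.160e-06 m/day.
In each layer the seepage velocity is v_i = q/n_i, so the layer transit time is t_i = b_i·n_i / q:
  layer 1 (clay): t_1 = 11.7 × 0.02 / 2.160e-06 = 1.083e+05 d
  layer 2 (clean gravel): t_2 = 13.4 × 0.31 / 2.160e-06 = 1.923e+06 d
Total t = Σ t_i = 2.031e+06 days = 5562 years.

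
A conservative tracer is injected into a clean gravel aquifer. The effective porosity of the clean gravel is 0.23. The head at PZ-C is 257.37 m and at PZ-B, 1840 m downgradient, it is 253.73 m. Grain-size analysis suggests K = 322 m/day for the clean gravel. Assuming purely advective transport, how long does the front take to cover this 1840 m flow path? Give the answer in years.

Hydraulic gradient i = (257.37 − 253.73) / 1840 = 3.64 / 1840 = 0.001978.
Darcy flux q = K · i = 322.0 × 0.001978 = 0.6370 m/day.
Seepage velocity v = q / n_e = 0.6370 / 0.23 = 2.770 m/day.
Travel time t = L / v = 1840 / 2.770 = 664.4 days = 1.819 years.

1.82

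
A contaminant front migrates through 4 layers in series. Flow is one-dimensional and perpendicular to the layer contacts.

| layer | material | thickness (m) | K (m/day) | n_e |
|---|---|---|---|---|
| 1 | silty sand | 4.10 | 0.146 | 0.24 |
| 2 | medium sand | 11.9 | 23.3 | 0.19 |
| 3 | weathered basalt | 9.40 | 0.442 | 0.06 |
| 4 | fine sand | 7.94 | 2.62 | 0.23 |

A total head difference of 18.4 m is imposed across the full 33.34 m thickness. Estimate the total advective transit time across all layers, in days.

16.2

With flow normal to the layers, continuity requires the same specific discharge q through every layer.
Σ(b_i/K_i) = 4.10/0.146 + 11.9/23.3 + 9.40/0.442 + 7.94/2.62 = 52.89 d.
q = Δh / Σ(b_i/K_i) = 18.4 / 52.89 = 0.3479 m/day.
In each layer the seepage velocity is v_i = q/n_i, so the layer transit time is t_i = b_i·n_i / q:
  layer 1 (silty sand): t_1 = 4.10 × 0.24 / 0.3479 = 2.828 d
  layer 2 (medium sand): t_2 = 11.9 × 0.19 / 0.3479 = 6.499 d
  layer 3 (weathered basalt): t_3 = 9.40 × 0.06 / 0.3479 = 1.621 d
  layer 4 (fine sand): t_4 = 7.94 × 0.23 / 0.3479 = 5.249 d
Total t = Σ t_i = 16.20 days.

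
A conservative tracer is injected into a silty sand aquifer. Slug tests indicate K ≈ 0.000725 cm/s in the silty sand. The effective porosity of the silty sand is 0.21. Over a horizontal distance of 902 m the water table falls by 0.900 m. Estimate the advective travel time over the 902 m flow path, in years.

Convert K: 0.000725 cm/s × 864 = 0.6264 m/day.
Hydraulic gradient i = Δh / L = 0.900 / 902 = 0.0009978.
Darcy flux q = K · i = 0.6264 × 0.0009978 = 0.0006250 m/day.
Seepage velocity v = q / n_e = 0.0006250 / 0.21 = 0.002976 m/day.
Travel time t = L / v = 902 / 0.002976 = 3.031e+05 days = 829.8 years.

830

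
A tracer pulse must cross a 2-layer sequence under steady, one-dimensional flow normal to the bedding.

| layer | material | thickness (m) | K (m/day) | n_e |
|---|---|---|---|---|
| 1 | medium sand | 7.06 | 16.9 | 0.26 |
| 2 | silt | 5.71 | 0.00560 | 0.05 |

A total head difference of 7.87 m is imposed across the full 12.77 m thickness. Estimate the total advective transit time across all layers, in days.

275

With flow normal to the layers, continuity requires the same specific discharge q through every layer.
Σ(b_i/K_i) = 7.06/16.9 + 5.71/0.00560 = 1020 d.
q = Δh / Σ(b_i/K_i) = 7.87 / 1020 = 0.007715 m/day.
In each layer the seepage velocity is v_i = q/n_i, so the layer transit time is t_i = b_i·n_i / q:
  layer 1 (medium sand): t_1 = 7.06 × 0.26 / 0.007715 = 237.9 d
  layer 2 (silt): t_2 = 5.71 × 0.05 / 0.007715 = 37.00 d
Total t = Σ t_i = 274.9 days.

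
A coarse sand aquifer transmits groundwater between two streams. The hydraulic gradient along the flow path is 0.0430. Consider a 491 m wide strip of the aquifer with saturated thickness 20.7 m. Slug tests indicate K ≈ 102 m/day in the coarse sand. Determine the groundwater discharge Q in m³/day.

44600

Cross-sectional area A = 491 × 20.7 = 10164 m².
Hydraulic gradient i = 0.0430.
Darcy's law: Q = K · A · i = 102.0 × 10164 × 0.04300 = 44578 m³/day.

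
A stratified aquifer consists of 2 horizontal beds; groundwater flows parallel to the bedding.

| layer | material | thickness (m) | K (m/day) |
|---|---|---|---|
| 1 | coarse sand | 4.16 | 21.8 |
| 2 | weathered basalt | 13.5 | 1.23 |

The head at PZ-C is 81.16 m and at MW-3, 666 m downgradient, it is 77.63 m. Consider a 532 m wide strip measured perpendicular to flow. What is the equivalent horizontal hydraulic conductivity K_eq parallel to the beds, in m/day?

6.08

Flow is parallel to layering, so each bed carries its own Darcy discharge and the transmissivities add.
Σ(K_i·b_i) = 21.8×4.16 + 1.23×13.5 = 107.3 m²/day.
Total thickness b = 17.66 m, so K_eq = Σ(K_i·b_i)/b = 6.075 m/day.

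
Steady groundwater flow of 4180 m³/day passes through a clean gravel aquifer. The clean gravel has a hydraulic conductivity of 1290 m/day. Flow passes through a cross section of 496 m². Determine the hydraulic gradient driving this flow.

From Q = K·A·i, i = Q / (K·A) = 4180 / (1290 × 496.0) = 0.006533.

0.00653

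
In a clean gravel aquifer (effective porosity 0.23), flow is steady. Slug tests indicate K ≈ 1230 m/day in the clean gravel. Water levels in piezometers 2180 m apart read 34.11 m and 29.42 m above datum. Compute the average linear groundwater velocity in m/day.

11.5

Hydraulic gradient i = (34.11 − 29.42) / 2180 = 4.69 / 2180 = 0.002151.
Darcy flux q = K · i = 1230 × 0.002151 = 2.646 m/day.
Seepage velocity v = q / n_e = 2.646 / 0.23 = 11.51 m/day.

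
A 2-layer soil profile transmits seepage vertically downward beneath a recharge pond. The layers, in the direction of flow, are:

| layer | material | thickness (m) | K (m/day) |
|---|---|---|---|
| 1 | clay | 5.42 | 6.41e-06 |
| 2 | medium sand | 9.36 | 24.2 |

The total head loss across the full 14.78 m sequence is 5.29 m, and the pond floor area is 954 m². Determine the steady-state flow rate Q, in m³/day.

Flow is perpendicular to layering, so the layers act in series and the equivalent K is the thickness-weighted harmonic mean.
Total thickness L = 5.42 + 9.36 = 14.78 m.
Σ(b_i/K_i) = 5.42/6.41e-06 + 9.36/24.2 = 8.456e+05 d.
K_eq = L / Σ(b_i/K_i) = 14.78 / 8.456e+05 = 1.748e-05 m/day.
Q = K_eq · A · (Δh/L) = 1.748e-05 × 954 × (5.29/14.78) = 0.005968 m³/day.

0.00597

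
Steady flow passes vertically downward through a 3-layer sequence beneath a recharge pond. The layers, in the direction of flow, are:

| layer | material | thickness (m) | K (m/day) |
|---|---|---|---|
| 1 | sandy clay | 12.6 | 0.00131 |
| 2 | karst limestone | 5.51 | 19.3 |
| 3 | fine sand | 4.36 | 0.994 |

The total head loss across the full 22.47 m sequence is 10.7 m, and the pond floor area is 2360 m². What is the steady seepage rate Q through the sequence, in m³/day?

2.62

Flow is perpendicular to layering, so the layers act in series and the equivalent K is the thickness-weighted harmonic mean.
Total thickness L = 12.6 + 5.51 + 4.36 = 22.47 m.
Σ(b_i/K_i) = 12.6/0.00131 + 5.51/19.3 + 4.36/0.994 = 9623 d.
K_eq = L / Σ(b_i/K_i) = 22.47 / 9623 = 0.002335 m/day.
Q = K_eq · A · (Δh/L) = 0.002335 × 2360 × (10.7/22.47) = 2.624 m³/day.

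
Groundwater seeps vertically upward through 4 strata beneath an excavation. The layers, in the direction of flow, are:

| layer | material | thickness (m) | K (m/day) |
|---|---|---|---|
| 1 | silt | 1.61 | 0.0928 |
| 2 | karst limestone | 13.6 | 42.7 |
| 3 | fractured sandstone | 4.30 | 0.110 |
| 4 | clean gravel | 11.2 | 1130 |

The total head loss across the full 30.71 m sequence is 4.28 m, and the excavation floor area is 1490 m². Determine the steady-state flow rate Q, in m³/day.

Flow is perpendicular to layering, so the layers act in series and the equivalent K is the thickness-weighted harmonic mean.
Total thickness L = 1.61 + 13.6 + 4.30 + 11.2 = 30.71 m.
Σ(b_i/K_i) = 1.61/0.0928 + 13.6/42.7 + 4.30/0.110 + 11.2/1130 = 56.77 d.
K_eq = L / Σ(b_i/K_i) = 30.71 / 56.77 = 0.5410 m/day.
Q = K_eq · A · (Δh/L) = 0.5410 × 1490 × (4.28/30.71) = 112.3 m³/day.

112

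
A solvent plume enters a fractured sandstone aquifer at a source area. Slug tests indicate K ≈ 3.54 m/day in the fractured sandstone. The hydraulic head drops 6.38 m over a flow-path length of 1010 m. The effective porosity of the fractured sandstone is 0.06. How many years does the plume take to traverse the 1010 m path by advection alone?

Hydraulic gradient i = Δh / L = 6.38 / 1010 = 0.006317.
Darcy flux q = K · i = 3.540 × 0.006317 = 0.02236 m/day.
Seepage velocity v = q / n_e = 0.02236 / 0.06 = 0.3727 m/day.
Travel time t = L / v = 1010 / 0.3727 = 2710 days = 7.420 years.

7.42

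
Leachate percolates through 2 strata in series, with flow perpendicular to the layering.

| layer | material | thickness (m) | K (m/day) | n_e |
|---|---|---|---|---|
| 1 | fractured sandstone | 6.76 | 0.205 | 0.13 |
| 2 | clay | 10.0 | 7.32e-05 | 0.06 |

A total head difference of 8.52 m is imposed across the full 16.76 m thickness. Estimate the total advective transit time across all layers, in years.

64.9

With flow normal to the layers, continuity requires the same specific discharge q through every layer.
Σ(b_i/K_i) = 6.76/0.205 + 10.0/7.32e-05 = 1.366e+05 d.
q = Δh / Σ(b_i/K_i) = 8.52 / 1.366e+05 = 6.235e-05 m/day.
In each layer the seepage velocity is v_i = q/n_i, so the layer transit time is t_i = b_i·n_i / q:
  layer 1 (fractured sandstone): t_1 = 6.76 × 0.13 / 6.235e-05 = 14094 d
  layer 2 (clay): t_2 = 10.0 × 0.06 / 6.235e-05 = 9623 d
Total t = Σ t_i = 23717 days = 64.93 years.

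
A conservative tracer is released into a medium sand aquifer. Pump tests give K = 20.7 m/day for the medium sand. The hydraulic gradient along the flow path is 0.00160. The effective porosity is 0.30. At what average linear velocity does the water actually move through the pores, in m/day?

0.110

Hydraulic gradient i = 0.00160.
Darcy flux q = K · i = 20.70 × 0.001600 = 0.03312 m/day.
Seepage velocity v = q / n_e = 0.03312 / 0.30 = 0.1104 m/day.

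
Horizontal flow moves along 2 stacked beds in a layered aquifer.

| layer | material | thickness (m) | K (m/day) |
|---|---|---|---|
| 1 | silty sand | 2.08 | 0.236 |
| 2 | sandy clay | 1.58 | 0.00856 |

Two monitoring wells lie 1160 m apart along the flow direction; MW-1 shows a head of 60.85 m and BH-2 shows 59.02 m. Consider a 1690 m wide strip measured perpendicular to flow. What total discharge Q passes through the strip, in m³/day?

1.34

Flow is parallel to layering, so each bed carries its own Darcy discharge and the transmissivities add.
Σ(K_i·b_i) = 0.236×2.08 + 0.00856×1.58 = 0.5044 m²/day.
Hydraulic gradient i = (60.85 − 59.02) / 1160 = 1.83 / 1160 = 0.001578.
Q = Σ(K_i·b_i) · W · i = 0.5044 × 1690 × 0.001578 = 1.345 m³/day.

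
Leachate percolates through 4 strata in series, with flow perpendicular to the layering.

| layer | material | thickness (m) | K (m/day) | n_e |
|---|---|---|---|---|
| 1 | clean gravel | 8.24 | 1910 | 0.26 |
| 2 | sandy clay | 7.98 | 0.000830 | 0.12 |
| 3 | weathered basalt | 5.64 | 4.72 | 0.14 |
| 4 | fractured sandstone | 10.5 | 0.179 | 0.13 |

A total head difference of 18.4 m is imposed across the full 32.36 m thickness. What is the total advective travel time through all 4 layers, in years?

7.56

With flow normal to the layers, continuity requires the same specific discharge q through every layer.
Σ(b_i/K_i) = 8.24/1910 + 7.98/0.000830 + 5.64/4.72 + 10.5/0.179 = 9674 d.
q = Δh / Σ(b_i/K_i) = 18.4 / 9674 = 0.001902 m/day.
In each layer the seepage velocity is v_i = q/n_i, so the layer transit time is t_i = b_i·n_i / q:
  layer 1 (clean gravel): t_1 = 8.24 × 0.26 / 0.001902 = 1126 d
  layer 2 (sandy clay): t_2 = 7.98 × 0.12 / 0.001902 = 503.5 d
  layer 3 (weathered basalt): t_3 = 5.64 × 0.14 / 0.001902 = 415.2 d
  layer 4 (fractured sandstone): t_4 = 10.5 × 0.13 / 0.001902 = 717.7 d
Total t = Σ t_i = 2763 days = 7.564 years.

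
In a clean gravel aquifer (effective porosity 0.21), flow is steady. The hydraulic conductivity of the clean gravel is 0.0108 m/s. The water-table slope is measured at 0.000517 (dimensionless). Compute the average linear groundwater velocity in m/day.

Convert K: 0.0108 m/s × 86400 = 933.1 m/day.
Hydraulic gradient i = 0.000517.
Darcy flux q = K · i = 933.1 × 0.0005170 = 0.4824 m/day.
Seepage velocity v = q / n_e = 0.4824 / 0.21 = 2.297 m/day.

2.30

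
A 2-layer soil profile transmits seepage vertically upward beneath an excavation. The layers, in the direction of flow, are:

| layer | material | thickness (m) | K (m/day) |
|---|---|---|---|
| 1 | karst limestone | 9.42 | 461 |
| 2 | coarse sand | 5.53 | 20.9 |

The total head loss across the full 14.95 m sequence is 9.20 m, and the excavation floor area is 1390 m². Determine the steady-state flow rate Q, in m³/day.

44900

Flow is perpendicular to layering, so the layers act in series and the equivalent K is the thickness-weighted harmonic mean.
Total thickness L = 9.42 + 5.53 = 14.95 m.
Σ(b_i/K_i) = 9.42/461 + 5.53/20.9 = 0.2850 d.
K_eq = L / Σ(b_i/K_i) = 14.95 / 0.2850 = 52.45 m/day.
Q = K_eq · A · (Δh/L) = 52.45 × 1390 × (9.20/14.95) = 44866 m³/day.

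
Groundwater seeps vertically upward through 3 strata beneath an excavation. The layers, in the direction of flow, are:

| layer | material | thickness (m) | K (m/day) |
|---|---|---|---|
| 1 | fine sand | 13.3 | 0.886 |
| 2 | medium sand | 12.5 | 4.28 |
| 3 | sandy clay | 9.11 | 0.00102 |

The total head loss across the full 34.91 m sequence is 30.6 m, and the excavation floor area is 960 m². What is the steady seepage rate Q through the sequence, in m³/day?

Flow is perpendicular to layering, so the layers act in series and the equivalent K is the thickness-weighted harmonic mean.
Total thickness L = 13.3 + 12.5 + 9.11 = 34.91 m.
Σ(b_i/K_i) = 13.3/0.886 + 12.5/4.28 + 9.11/0.00102 = 8949 d.
K_eq = L / Σ(b_i/K_i) = 34.91 / 8949 = 0.003901 m/day.
Q = K_eq · A · (Δh/L) = 0.003901 × 960 × (30.6/34.91) = 3.282 m³/day.

3.28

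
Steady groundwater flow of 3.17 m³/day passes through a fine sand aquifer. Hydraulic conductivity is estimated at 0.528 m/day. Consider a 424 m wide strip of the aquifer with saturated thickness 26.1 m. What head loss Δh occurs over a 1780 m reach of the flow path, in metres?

0.966

Cross-sectional area A = 424 × 26.1 = 11066 m².
From Q = K·A·i, i = Q / (K·A) = 3.17 / (0.5280 × 11066) = 0.0005425.
Head loss Δh = i · L = 0.0005425 × 1780 = 0.9657 m.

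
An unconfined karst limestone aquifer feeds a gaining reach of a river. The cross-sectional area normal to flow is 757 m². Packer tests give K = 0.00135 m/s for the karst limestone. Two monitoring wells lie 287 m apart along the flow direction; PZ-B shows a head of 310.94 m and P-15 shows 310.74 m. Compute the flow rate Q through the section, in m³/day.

Convert K: 0.00135 m/s × 86400 = 116.6 m/day.
Hydraulic gradient i = (310.94 − 310.74) / 287 = 0.2 / 287 = 0.0006969.
Darcy's law: Q = K · A · i = 116.6 × 757.0 × 0.0006969 = 61.53 m³/day.

61.5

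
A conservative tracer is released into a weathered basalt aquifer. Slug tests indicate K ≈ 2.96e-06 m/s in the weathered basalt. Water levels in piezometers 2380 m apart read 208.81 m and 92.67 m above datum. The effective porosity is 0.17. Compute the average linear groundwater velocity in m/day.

0.0734

Convert K: 2.96e-06 m/s × 86400 = 0.2557 m/day.
Hydraulic gradient i = (208.81 − 92.67) / 2380 = 116.14 / 2380 = 0.04880.
Darcy flux q = K · i = 0.2557 × 0.04880 = 0.01248 m/day.
Seepage velocity v = q / n_e = 0.01248 / 0.17 = 0.07341 m/day.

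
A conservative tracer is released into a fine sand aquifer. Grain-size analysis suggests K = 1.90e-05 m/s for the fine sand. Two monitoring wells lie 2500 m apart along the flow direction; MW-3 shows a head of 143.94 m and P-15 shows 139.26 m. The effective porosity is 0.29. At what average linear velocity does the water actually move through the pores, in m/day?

Convert K: 1.90e-05 m/s × 86400 = 1.642 m/day.
Hydraulic gradient i = (143.94 − 139.26) / 2500 = 4.68 / 2500 = 0.001872.
Darcy flux q = K · i = 1.642 × 0.001872 = 0.003073 m/day.
Seepage velocity v = q / n_e = 0.003073 / 0.29 = 0.01060 m/day.

0.0106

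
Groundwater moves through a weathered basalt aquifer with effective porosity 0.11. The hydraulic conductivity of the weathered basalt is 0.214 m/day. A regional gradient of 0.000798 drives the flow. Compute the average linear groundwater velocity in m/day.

0.00155

Hydraulic gradient i = 0.000798.
Darcy flux q = K · i = 0.2140 × 0.0007980 = 0.0001708 m/day.
Seepage velocity v = q / n_e = 0.0001708 / 0.11 = 0.001552 m/day.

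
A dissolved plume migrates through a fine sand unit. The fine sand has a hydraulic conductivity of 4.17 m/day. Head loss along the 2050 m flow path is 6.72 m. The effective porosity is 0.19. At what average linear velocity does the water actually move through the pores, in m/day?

0.0719

Hydraulic gradient i = Δh / L = 6.72 / 2050 = 0.003278.
Darcy flux q = K · i = 4.170 × 0.003278 = 0.01367 m/day.
Seepage velocity v = q / n_e = 0.01367 / 0.19 = 0.07194 m/day.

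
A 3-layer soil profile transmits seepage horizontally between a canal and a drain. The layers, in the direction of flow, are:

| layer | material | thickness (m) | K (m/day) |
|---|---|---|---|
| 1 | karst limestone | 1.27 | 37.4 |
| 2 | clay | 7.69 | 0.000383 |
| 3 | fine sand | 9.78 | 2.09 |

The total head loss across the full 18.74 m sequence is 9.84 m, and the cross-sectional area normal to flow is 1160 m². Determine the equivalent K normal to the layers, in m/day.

0.000933

Flow is perpendicular to layering, so the layers act in series and the equivalent K is the thickness-weighted harmonic mean.
Total thickness L = 1.27 + 7.69 + 9.78 = 18.74 m.
Σ(b_i/K_i) = 1.27/37.4 + 7.69/0.000383 + 9.78/2.09 = 20083 d.
K_eq = L / Σ(b_i/K_i) = 18.74 / 20083 = 0.0009331 m/day.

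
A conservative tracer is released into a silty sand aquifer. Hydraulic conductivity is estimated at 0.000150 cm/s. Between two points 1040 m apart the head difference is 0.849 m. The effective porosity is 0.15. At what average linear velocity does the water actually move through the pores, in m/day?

0.000705

Convert K: 0.000150 cm/s × 864 = 0.1296 m/day.
Hydraulic gradient i = Δh / L = 0.849 / 1040 = 0.0008163.
Darcy flux q = K · i = 0.1296 × 0.0008163 = 0.0001058 m/day.
Seepage velocity v = q / n_e = 0.0001058 / 0.15 = 0.0007053 m/day.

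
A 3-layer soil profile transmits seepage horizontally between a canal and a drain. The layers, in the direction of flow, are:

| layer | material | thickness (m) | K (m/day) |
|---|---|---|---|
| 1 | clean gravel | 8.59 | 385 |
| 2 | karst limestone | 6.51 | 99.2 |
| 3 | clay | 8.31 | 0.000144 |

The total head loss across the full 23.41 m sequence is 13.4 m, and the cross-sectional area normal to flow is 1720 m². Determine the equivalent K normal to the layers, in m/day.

Flow is perpendicular to layering, so the layers act in series and the equivalent K is the thickness-weighted harmonic mean.
Total thickness L = 8.59 + 6.51 + 8.31 = 23.41 m.
Σ(b_i/K_i) = 8.59/385 + 6.51/99.2 + 8.31/0.000144 = 57708 d.
K_eq = L / Σ(b_i/K_i) = 23.41 / 57708 = 0.0004057 m/day.

0.000406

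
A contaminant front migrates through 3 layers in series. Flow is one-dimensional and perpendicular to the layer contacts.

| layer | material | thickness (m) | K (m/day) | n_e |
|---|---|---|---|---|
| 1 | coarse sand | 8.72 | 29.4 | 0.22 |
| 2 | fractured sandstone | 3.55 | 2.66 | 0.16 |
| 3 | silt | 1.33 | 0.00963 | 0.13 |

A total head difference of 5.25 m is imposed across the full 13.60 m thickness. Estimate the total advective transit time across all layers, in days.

With flow normal to the layers, continuity requires the same specific discharge q through every layer.
Σ(b_i/K_i) = 8.72/29.4 + 3.55/2.66 + 1.33/0.00963 = 139.7 d.
q = Δh / Σ(b_i/K_i) = 5.25 / 139.7 = 0.03757 m/day.
In each layer the seepage velocity is v_i = q/n_i, so the layer transit time is t_i = b_i·n_i / q:
  layer 1 (coarse sand): t_1 = 8.72 × 0.22 / 0.03757 = 51.06 d
  layer 2 (fractured sandstone): t_2 = 3.55 × 0.16 / 0.03757 = 15.12 d
  layer 3 (silt): t_3 = 1.33 × 0.13 / 0.03757 = 4.602 d
Total t = Σ t_i = 70.78 days.

70.8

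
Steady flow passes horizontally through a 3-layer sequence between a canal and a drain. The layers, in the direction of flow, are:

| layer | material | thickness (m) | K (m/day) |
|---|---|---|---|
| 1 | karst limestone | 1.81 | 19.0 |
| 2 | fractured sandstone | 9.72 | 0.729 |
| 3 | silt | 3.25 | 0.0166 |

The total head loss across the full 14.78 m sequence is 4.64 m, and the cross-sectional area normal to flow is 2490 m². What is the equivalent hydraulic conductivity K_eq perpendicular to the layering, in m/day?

Flow is perpendicular to layering, so the layers act in series and the equivalent K is the thickness-weighted harmonic mean.
Total thickness L = 1.81 + 9.72 + 3.25 = 14.78 m.
Σ(b_i/K_i) = 1.81/19.0 + 9.72/0.729 + 3.25/0.0166 = 209.2 d.
K_eq = L / Σ(b_i/K_i) = 14.78 / 209.2 = 0.07065 m/day.

0.0706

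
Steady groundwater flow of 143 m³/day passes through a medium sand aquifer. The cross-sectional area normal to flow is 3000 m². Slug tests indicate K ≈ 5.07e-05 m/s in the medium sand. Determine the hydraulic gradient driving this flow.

0.0109

Convert K: 5.07e-05 m/s × 86400 = 4.380 m/day.
From Q = K·A·i, i = Q / (K·A) = 143 / (4.380 × 3000) = 0.01088.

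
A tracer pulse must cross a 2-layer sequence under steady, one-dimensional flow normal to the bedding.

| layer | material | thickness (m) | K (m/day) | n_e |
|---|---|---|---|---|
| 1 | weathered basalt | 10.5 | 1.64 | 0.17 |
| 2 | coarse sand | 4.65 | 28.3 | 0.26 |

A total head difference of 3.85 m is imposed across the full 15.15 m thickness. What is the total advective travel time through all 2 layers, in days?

5.11

With flow normal to the layers, continuity requires the same specific discharge q through every layer.
Σ(b_i/K_i) = 10.5/1.64 + 4.65/28.3 = 6.567 d.
q = Δh / Σ(b_i/K_i) = 3.85 / 6.567 = 0.5863 m/day.
In each layer the seepage velocity is v_i = q/n_i, so the layer transit time is t_i = b_i·n_i / q:
  layer 1 (weathered basalt): t_1 = 10.5 × 0.17 / 0.5863 = 3.045 d
  layer 2 (coarse sand): t_2 = 4.65 × 0.26 / 0.5863 = 2.062 d
Total t = Σ t_i = 5.107 days.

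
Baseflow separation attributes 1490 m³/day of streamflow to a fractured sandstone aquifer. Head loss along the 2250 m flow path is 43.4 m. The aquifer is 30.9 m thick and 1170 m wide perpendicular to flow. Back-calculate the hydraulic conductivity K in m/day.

2.14

Cross-sectional area A = 1170 × 30.9 = 36153 m².
Hydraulic gradient i = Δh / L = 43.4 / 2250 = 0.01929.
From Q = K·A·i, K = Q / (A·i) = 1490 / (36153 × 0.01929) = 2.137 m/day.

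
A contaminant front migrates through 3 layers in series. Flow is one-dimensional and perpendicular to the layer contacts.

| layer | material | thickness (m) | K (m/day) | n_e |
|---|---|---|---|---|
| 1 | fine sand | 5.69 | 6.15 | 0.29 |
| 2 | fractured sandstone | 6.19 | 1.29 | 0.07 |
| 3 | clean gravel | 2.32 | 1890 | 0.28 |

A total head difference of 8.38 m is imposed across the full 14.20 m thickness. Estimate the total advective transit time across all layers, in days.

With flow normal to the layers, continuity requires the same specific discharge q through every layer.
Σ(b_i/K_i) = 5.69/6.15 + 6.19/1.29 + 2.32/1890 = 5.725 d.
q = Δh / Σ(b_i/K_i) = 8.38 / 5.725 = 1.464 m/day.
In each layer the seepage velocity is v_i = q/n_i, so the layer transit time is t_i = b_i·n_i / q:
  layer 1 (fine sand): t_1 = 5.69 × 0.29 / 1.464 = 1.127 d
  layer 2 (fractured sandstone): t_2 = 6.19 × 0.07 / 1.464 = 0.2960 d
  layer 3 (clean gravel): t_3 = 2.32 × 0.28 / 1.464 = 0.4438 d
Total t = Σ t_i = 1.867 days.

1.87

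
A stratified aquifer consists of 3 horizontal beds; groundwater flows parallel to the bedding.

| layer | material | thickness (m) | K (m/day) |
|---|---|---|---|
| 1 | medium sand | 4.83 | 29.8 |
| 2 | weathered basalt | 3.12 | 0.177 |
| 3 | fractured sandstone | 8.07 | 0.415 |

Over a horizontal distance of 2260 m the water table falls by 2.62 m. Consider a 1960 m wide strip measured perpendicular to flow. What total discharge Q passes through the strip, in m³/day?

336

Flow is parallel to layering, so each bed carries its own Darcy discharge and the transmissivities add.
Σ(K_i·b_i) = 29.8×4.83 + 0.177×3.12 + 0.415×8.07 = 147.8 m²/day.
Hydraulic gradient i = Δh / L = 2.62 / 2260 = 0.001159.
Q = Σ(K_i·b_i) · W · i = 147.8 × 1960 × 0.001159 = 335.9 m³/day.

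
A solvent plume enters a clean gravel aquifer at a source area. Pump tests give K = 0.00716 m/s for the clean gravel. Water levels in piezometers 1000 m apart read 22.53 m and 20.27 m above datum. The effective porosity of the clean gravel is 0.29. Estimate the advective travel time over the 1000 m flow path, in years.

Convert K: 0.00716 m/s × 86400 = 618.6 m/day.
Hydraulic gradient i = (22.53 − 20.27) / 1000 = 2.26 / 1000 = 0.002260.
Darcy flux q = K · i = 618.6 × 0.002260 = 1.398 m/day.
Seepage velocity v = q / n_e = 1.398 / 0.29 = 4.821 m/day.
Travel time t = L / v = 1000 / 4.821 = 207.4 days = 0.5679 years.

0.568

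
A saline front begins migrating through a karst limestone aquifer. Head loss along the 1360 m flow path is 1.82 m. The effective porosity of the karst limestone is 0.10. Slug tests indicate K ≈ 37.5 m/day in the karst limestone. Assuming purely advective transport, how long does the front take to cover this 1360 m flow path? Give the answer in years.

7.42

Hydraulic gradient i = Δh / L = 1.82 / 1360 = 0.001338.
Darcy flux q = K · i = 37.50 × 0.001338 = 0.05018 m/day.
Seepage velocity v = q / n_e = 0.05018 / 0.10 = 0.5018 m/day.
Travel time t = L / v = 1360 / 0.5018 = 2710 days = 7.420 years.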